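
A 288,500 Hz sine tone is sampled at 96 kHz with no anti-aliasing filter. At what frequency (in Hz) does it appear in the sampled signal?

500 Hz

Nyquist = 96,000/2 = 48,000 Hz; 288,500 Hz exceeds it.
Alias = |288,500 − 3×96,000| = |288,500 − 288,000| = 500 Hz.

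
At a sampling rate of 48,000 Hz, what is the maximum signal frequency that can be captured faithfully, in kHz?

24 kHz

Nyquist frequency = sample rate / 2 = 48,000 / 2 = 24 kHz.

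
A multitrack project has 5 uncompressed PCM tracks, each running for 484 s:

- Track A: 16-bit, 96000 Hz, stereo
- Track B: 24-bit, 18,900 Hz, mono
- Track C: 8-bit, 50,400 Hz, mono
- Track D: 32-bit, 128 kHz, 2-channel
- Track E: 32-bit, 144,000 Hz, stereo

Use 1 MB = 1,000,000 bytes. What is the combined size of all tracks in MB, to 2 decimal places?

Track A: 96,000 × 484 × 2 × 2 = 185,856,000 bytes.
Track B: 18,900 × 484 × 3 × 1 = 27,442,800 bytes.
Track C: 50,400 × 484 × 1 × 1 = 24,393,600 bytes.
Track D: 128,000 × 484 × 4 × 2 = 495,616,000 bytes.
Track E: 144,000 × 484 × 4 × 2 = 557,568,000 bytes.
Total = 1,290,876,400 bytes = 1290.88 MB.

1290.88 MB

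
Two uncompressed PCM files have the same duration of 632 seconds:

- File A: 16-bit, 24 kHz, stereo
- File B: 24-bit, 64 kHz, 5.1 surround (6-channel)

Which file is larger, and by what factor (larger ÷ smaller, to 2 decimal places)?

File A: 24,000 × 2 × 2 = 96,000 bytes/s.
File B: 64,000 × 3 × 6 = 1,152,000 bytes/s.
File B is larger; ratio = 728,064,000 / 60,672,000 = 12.00.

File B, by a factor of 12.00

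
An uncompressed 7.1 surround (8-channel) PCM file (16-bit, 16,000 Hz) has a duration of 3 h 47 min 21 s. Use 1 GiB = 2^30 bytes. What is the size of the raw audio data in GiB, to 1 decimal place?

3.3 GiB

Duration = 3 h 47 min 21 s = 13,641 s.
Bytes = 16,000 samples/s × 13,641 s × 2 bytes/sample × 8 ch = 3,492,096,000 bytes.
3,492,096,000 / 1,073,741,824 = 3.3 GiB.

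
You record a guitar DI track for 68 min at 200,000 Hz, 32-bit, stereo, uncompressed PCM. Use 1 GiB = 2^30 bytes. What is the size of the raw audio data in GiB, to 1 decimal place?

Duration = 68 min = 4,080 s.
Bytes = 200,000 samples/s × 4,080 s × 4 bytes/sample × 2 ch = 6,528,000,000 bytes.
6,528,000,000 / 1,073,741,824 = 6.1 GiB.

6.1 GiB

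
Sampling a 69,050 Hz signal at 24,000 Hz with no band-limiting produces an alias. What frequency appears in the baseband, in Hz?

Nyquist = 24,000/2 = 12,000 Hz; 69,050 Hz exceeds it.
Alias = |69,050 − 3×24,000| = |69,050 − 72,000| = 2,950 Hz.

2,950 Hz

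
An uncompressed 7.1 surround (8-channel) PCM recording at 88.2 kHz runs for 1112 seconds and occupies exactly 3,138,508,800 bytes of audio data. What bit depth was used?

32 bits

Bytes per sample = 3,138,508,800 / (88,200 × 1,112 × 8) = 3,138,508,800 / 784,627,200 = 4.
Bit depth = 4 × 8 = 32 bits.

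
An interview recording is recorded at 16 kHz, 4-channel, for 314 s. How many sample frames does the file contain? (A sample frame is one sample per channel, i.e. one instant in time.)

16,000 samples/s × 314 s = 5,024,000 frames.

5,024,000 sample frames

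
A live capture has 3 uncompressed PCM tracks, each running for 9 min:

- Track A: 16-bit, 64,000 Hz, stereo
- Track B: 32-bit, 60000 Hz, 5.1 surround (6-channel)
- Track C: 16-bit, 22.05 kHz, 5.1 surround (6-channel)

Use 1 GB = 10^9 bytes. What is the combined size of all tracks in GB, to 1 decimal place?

9 min = 540 s.
Track A: 64,000 × 540 × 2 × 2 = 138,240,000 bytes.
Track B: 60,000 × 540 × 4 × 6 = 777,600,000 bytes.
Track C: 22,050 × 540 × 2 × 6 = 142,884,000 bytes.
Total = 1,058,724,000 bytes = 1.1 GB.

1.1 GB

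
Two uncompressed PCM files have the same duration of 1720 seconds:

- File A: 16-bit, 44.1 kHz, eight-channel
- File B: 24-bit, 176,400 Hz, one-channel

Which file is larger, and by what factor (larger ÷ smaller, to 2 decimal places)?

File A, by a factor of 1.33

File A: 44,100 × 2 × 8 = 705,600 bytes/s.
File B: 176,400 × 3 × 1 = 529,200 bytes/s.
File A is larger; ratio = 1,213,632,000 / 910,224,000 = 1.33.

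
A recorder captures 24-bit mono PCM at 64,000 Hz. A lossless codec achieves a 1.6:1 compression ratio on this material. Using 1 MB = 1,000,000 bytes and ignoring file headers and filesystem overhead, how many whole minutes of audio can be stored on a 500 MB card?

69 minutes

Uncompressed byte rate = 64,000 × 3 × 1 = 192,000 bytes/s.
After 1.6:1 compression, effective rate ≈ 120000 bytes/s.
Capacity = 500 × 1,000,000 = 500,000,000 bytes.
500,000,000 / effective rate ≈ 4166.67 s → 69 minutes.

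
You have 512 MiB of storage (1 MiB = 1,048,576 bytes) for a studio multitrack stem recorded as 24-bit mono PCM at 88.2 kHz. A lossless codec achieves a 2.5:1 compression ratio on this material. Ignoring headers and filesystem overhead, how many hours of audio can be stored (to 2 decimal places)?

1.41 hours

Uncompressed byte rate = 88,200 × 3 × 1 = 264,600 bytes/s.
After 2.5:1 compression, effective rate ≈ 105840 bytes/s.
Capacity = 512 × 1,048,576 = 536,870,912 bytes.
536,870,912 / effective rate ≈ 5072.48 s → 1.41 hours.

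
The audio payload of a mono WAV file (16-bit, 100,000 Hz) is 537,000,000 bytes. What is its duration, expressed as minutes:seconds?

44:45

Byte rate = 100,000 × 2 × 1 = 200,000 bytes/s.
Duration = 537,000,000 / 200,000 = 2,685 s.
2,685 s = 44:45.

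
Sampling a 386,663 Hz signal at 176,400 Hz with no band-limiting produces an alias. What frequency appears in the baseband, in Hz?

33,863 Hz

Nyquist = 176,400/2 = 88,200 Hz; 386,663 Hz exceeds it.
Alias = |386,663 − 2×176,400| = |386,663 − 352,800| = 33,863 Hz.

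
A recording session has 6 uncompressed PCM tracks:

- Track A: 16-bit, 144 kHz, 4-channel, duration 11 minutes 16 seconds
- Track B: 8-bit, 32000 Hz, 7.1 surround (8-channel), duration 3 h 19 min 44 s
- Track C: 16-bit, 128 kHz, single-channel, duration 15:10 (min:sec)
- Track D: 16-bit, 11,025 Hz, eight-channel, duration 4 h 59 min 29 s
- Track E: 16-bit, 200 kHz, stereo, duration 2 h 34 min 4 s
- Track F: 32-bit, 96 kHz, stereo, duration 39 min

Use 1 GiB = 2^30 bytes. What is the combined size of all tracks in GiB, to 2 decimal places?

15.31 GiB

Track A: 11 minutes 16 seconds = 676 s; 144,000 × 676 × 2 × 4 = 778,752,000 bytes.
Track B: 3 h 19 min 44 s = 11,984 s; 32,000 × 11,984 × 1 × 8 = 3,067,904,000 bytes.
Track C: 15:10 (min:sec) = 910 s; 128,000 × 910 × 2 × 1 = 232,960,000 bytes.
Track D: 4 h 59 min 29 s = 17,969 s; 11,025 × 17,969 × 2 × 8 = 3,169,731,600 bytes.
Track E: 2 h 34 min 4 s = 9,244 s; 200,000 × 9,244 × 2 × 2 = 7,395,200,000 bytes.
Track F: 39 min = 2,340 s; 96,000 × 2,340 × 4 × 2 = 1,797,120,000 bytes.
Total = 16,441,667,600 bytes = 15.31 GiB.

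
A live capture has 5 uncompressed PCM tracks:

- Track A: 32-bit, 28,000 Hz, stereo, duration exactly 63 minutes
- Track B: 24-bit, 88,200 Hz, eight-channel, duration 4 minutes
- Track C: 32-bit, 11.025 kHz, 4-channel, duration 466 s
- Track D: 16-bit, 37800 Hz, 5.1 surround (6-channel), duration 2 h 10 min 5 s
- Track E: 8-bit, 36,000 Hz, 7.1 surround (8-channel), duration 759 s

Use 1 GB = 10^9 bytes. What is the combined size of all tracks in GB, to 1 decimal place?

Track A: exactly 63 minutes = 3,780 s; 28,000 × 3,780 × 4 × 2 = 846,720,000 bytes.
Track B: 4 minutes = 240 s; 88,200 × 240 × 3 × 8 = 508,032,000 bytes.
Track C: 11,025 × 466 × 4 × 4 = 82,202,400 bytes.
Track D: 2 h 10 min 5 s = 7,805 s; 37,800 × 7,805 × 2 × 6 = 3,540,348,000 bytes.
Track E: 36,000 × 759 × 1 × 8 = 218,592,000 bytes.
Total = 5,195,894,400 bytes = 5.2 GB.

5.2 GB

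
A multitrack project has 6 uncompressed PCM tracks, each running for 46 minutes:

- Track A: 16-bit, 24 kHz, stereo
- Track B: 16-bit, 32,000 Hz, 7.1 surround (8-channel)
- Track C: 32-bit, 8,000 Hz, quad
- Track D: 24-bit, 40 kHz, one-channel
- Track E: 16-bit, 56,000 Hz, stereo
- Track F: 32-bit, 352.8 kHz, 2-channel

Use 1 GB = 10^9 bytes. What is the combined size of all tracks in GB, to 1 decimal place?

46 minutes = 2,760 s.
Track A: 24,000 × 2,760 × 2 × 2 = 264,960,000 bytes.
Track B: 32,000 × 2,760 × 2 × 8 = 1,413,120,000 bytes.
Track C: 8,000 × 2,760 × 4 × 4 = 353,280,000 bytes.
Track D: 40,000 × 2,760 × 3 × 1 = 331,200,000 bytes.
Track E: 56,000 × 2,760 × 2 × 2 = 618,240,000 bytes.
Track F: 352,800 × 2,760 × 4 × 2 = 7,789,824,000 bytes.
Total = 10,770,624,000 bytes = 10.8 GB.

10.8 GB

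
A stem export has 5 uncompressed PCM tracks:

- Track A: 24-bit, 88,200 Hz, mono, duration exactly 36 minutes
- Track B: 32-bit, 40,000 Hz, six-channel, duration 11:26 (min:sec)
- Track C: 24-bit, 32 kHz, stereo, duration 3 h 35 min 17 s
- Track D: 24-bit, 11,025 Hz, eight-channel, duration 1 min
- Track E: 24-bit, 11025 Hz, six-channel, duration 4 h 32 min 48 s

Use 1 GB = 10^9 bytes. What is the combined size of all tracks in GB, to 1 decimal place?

Track A: exactly 36 minutes = 2,160 s; 88,200 × 2,160 × 3 × 1 = 571,536,000 bytes.
Track B: 11:26 (min:sec) = 686 s; 40,000 × 686 × 4 × 6 = 658,560,000 bytes.
Track C: 3 h 35 min 17 s = 12,917 s; 32,000 × 12,917 × 3 × 2 = 2,480,064,000 bytes.
Track D: 1 min = 60 s; 11,025 × 60 × 3 × 8 = 15,876,000 bytes.
Track E: 4 h 32 min 48 s = 16,368 s; 11,025 × 16,368 × 3 × 6 = 3,248,229,600 bytes.
Total = 6,974,265,600 bytes = 7.0 GB.

7.0 GB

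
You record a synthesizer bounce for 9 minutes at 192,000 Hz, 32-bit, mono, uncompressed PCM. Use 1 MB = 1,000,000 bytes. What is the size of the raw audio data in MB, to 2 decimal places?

Duration = 9 minutes = 540 s.
Bytes = 192,000 samples/s × 540 s × 4 bytes/sample × 1 ch = 414,720,000 bytes.
414,720,000 / 1,000,000 = 414.72 MB.

414.72 MB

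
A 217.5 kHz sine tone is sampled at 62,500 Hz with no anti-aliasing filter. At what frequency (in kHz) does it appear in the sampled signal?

Nyquist = 62,500/2 = 31,250 Hz; 217,500 Hz exceeds it.
Alias = |217,500 − 3×62,500| = |217,500 − 187,500| = 30,000 Hz = 30 kHz.

30 kHz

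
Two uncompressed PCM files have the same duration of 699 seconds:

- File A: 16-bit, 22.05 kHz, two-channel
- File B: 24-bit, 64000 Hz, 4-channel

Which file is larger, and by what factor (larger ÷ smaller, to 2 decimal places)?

File A: 22,050 × 2 × 2 = 88,200 bytes/s.
File B: 64,000 × 3 × 4 = 768,000 bytes/s.
File B is larger; ratio = 536,832,000 / 61,651,800 = 8.71.

File B, by a factor of 8.71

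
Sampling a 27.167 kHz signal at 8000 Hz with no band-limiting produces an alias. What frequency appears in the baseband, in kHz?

3.167 kHz

Nyquist = 8,000/2 = 4,000 Hz; 27,167 Hz exceeds it.
Alias = |27,167 − 3×8,000| = |27,167 − 24,000| = 3,167 Hz = 3.167 kHz.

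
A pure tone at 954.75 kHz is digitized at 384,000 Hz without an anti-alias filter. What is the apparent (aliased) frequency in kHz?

Nyquist = 384,000/2 = 192,000 Hz; 954,750 Hz exceeds it.
Alias = |954,750 − 2×384,000| = |954,750 − 768,000| = 186,750 Hz = 186.75 kHz.

186.75 kHz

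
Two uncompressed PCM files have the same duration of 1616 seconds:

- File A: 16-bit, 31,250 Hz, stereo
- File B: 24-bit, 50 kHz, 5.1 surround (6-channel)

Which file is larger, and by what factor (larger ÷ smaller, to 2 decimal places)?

File B, by a factor of 7.20

File A: 31,250 × 2 × 2 = 125,000 bytes/s.
File B: 50,000 × 3 × 6 = 900,000 bytes/s.
File B is larger; ratio = 1,454,400,000 / 202,000,000 = 7.20.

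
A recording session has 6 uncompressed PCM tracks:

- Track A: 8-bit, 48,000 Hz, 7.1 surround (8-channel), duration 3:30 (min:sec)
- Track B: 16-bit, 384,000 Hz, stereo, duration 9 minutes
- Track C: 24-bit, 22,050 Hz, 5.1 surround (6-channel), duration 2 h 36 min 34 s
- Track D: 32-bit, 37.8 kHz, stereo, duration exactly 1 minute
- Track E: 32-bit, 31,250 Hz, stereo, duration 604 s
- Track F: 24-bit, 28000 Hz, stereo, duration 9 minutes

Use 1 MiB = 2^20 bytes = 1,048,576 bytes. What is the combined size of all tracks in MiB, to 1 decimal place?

4671.5 MiB

Track A: 3:30 (min:sec) = 210 s; 48,000 × 210 × 1 × 8 = 80,640,000 bytes.
Track B: 9 minutes = 540 s; 384,000 × 540 × 2 × 2 = 829,440,000 bytes.
Track C: 2 h 36 min 34 s = 9,394 s; 22,050 × 9,394 × 3 × 6 = 3,728,478,600 bytes.
Track D: exactly 1 minute = 60 s; 37,800 × 60 × 4 × 2 = 18,144,000 bytes.
Track E: 31,250 × 604 × 4 × 2 = 151,000,000 bytes.
Track F: 9 minutes = 540 s; 28,000 × 540 × 3 × 2 = 90,720,000 bytes.
Total = 4,898,422,600 bytes = 4671.5 MiB.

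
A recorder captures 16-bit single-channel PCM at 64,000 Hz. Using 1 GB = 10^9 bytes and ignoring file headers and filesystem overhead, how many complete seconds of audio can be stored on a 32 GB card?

250,000 seconds

Uncompressed byte rate = 64,000 × 2 × 1 = 128,000 bytes/s.
Capacity = 32 × 1,000,000,000 = 32,000,000,000 bytes.
32,000,000,000 / 128,000 ≈ 250000 s → 250,000 seconds.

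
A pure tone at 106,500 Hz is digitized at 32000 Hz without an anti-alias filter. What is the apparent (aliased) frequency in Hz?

10,500 Hz

Nyquist = 32,000/2 = 16,000 Hz; 106,500 Hz exceeds it.
Alias = |106,500 − 3×32,000| = |106,500 − 96,000| = 10,500 Hz.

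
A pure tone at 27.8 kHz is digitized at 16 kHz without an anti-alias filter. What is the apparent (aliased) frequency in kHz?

4.2 kHz

Nyquist = 16,000/2 = 8,000 Hz; 27,800 Hz exceeds it.
Alias = |27,800 − 2×16,000| = |27,800 − 32,000| = 4,200 Hz = 4.2 kHz.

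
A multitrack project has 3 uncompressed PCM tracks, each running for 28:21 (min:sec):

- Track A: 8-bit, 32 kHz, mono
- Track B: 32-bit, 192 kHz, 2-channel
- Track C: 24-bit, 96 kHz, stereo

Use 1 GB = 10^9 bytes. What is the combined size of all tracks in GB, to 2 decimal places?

3.65 GB

28:21 (min:sec) = 1,701 s.
Track A: 32,000 × 1,701 × 1 × 1 = 54,432,000 bytes.
Track B: 192,000 × 1,701 × 4 × 2 = 2,612,736,000 bytes.
Track C: 96,000 × 1,701 × 3 × 2 = 979,776,000 bytes.
Total = 3,646,944,000 bytes = 3.65 GB.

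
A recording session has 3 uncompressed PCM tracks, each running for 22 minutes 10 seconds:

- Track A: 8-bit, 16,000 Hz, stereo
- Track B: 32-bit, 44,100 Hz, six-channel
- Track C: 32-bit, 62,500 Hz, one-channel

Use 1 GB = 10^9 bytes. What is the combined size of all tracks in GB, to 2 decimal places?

1.78 GB

22 minutes 10 seconds = 1,330 s.
Track A: 16,000 × 1,330 × 1 × 2 = 42,560,000 bytes.
Track B: 44,100 × 1,330 × 4 × 6 = 1,407,672,000 bytes.
Track C: 62,500 × 1,330 × 4 × 1 = 332,500,000 bytes.
Total = 1,782,732,000 bytes = 1.78 GB.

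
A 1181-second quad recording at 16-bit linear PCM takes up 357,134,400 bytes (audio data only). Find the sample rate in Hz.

Bytes = sample_rate × seconds × bytes_per_sample × channels.
sample_rate = 357,134,400 / (1,181 × 2 × 4) = 357,134,400 / 9,448 = 37,800 Hz.

37,800 Hz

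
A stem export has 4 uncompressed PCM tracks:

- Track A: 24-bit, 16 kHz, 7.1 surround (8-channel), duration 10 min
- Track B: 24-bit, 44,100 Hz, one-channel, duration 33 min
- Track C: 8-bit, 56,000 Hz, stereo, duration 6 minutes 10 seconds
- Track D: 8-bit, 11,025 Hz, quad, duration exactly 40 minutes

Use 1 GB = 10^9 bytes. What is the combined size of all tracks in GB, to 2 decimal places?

0.64 GB

Track A: 10 min = 600 s; 16,000 × 600 × 3 × 8 = 230,400,000 bytes.
Track B: 33 min = 1,980 s; 44,100 × 1,980 × 3 × 1 = 261,954,000 bytes.
Track C: 6 minutes 10 seconds = 370 s; 56,000 × 370 × 1 × 2 = 41,440,000 bytes.
Track D: exactly 40 minutes = 2,400 s; 11,025 × 2,400 × 1 × 4 = 105,840,000 bytes.
Total = 639,634,000 bytes = 0.64 GB.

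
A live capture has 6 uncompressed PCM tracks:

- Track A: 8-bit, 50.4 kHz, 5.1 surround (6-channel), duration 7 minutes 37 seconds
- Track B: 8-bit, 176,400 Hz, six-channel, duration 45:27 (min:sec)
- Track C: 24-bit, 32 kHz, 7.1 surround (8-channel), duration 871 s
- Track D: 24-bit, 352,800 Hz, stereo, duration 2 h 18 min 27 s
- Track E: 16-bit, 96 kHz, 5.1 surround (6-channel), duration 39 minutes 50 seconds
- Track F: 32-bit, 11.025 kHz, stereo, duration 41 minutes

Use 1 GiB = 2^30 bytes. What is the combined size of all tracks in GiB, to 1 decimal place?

22.6 GiB

Track A: 7 minutes 37 seconds = 457 s; 50,400 × 457 × 1 × 6 = 138,196,800 bytes.
Track B: 45:27 (min:sec) = 2,727 s; 176,400 × 2,727 × 1 × 6 = 2,886,256,800 bytes.
Track C: 32,000 × 871 × 3 × 8 = 668,928,000 bytes.
Track D: 2 h 18 min 27 s = 8,307 s; 352,800 × 8,307 × 3 × 2 = 17,584,257,600 bytes.
Track E: 39 minutes 50 seconds = 2,390 s; 96,000 × 2,390 × 2 × 6 = 2,753,280,000 bytes.
Track F: 41 minutes = 2,460 s; 11,025 × 2,460 × 4 × 2 = 216,972,000 bytes.
Total = 24,247,891,200 bytes = 22.6 GiB.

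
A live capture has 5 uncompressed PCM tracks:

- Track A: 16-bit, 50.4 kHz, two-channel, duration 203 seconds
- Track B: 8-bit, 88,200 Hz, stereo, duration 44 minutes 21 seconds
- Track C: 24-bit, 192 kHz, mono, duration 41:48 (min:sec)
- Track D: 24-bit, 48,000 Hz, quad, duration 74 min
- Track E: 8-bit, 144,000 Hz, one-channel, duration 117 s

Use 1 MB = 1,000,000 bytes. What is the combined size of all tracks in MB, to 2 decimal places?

4529.22 MB

Track A: 50,400 × 203 × 2 × 2 = 40,924,800 bytes.
Track B: 44 minutes 21 seconds = 2,661 s; 88,200 × 2,661 × 1 × 2 = 469,400,400 bytes.
Track C: 41:48 (min:sec) = 2,508 s; 192,000 × 2,508 × 3 × 1 = 1,444,608,000 bytes.
Track D: 74 min = 4,440 s; 48,000 × 4,440 × 3 × 4 = 2,557,440,000 bytes.
Track E: 144,000 × 117 × 1 × 1 = 16,848,000 bytes.
Total = 4,529,221,200 bytes = 4529.22 MB.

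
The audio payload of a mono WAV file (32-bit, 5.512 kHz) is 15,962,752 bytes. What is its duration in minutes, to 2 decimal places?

Byte rate = 5,512 × 4 × 1 = 22,048 bytes/s.
Duration = 15,962,752 / 22,048 = 724 s.
724 s / 60 = 12.07 minutes.

12.07 minutes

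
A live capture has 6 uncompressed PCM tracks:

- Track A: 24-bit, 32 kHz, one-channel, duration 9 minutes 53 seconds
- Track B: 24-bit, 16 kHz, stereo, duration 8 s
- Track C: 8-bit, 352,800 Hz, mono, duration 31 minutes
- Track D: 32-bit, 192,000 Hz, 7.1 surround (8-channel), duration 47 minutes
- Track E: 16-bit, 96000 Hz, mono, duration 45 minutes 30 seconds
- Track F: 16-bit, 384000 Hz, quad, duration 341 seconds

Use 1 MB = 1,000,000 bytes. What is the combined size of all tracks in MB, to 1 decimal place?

19611.7 MB

Track A: 9 minutes 53 seconds = 593 s; 32,000 × 593 × 3 × 1 = 56,928,000 bytes.
Track B: 16,000 × 8 × 3 × 2 = 768,000 bytes.
Track C: 31 minutes = 1,860 s; 352,800 × 1,860 × 1 × 1 = 656,208,000 bytes.
Track D: 47 minutes = 2,820 s; 192,000 × 2,820 × 4 × 8 = 17,326,080,000 bytes.
Track E: 45 minutes 30 seconds = 2,730 s; 96,000 × 2,730 × 2 × 1 = 524,160,000 bytes.
Track F: 384,000 × 341 × 2 × 4 = 1,047,552,000 bytes.
Total = 19,611,696,000 bytes = 19611.7 MB.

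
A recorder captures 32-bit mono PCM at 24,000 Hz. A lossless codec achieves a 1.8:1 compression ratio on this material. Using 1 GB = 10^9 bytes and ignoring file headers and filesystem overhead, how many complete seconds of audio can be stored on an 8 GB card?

150,000 seconds

Uncompressed byte rate = 24,000 × 4 × 1 = 96,000 bytes/s.
After 1.8:1 compression, effective rate ≈ 53333.33 bytes/s.
Capacity = 8 × 1,000,000,000 = 8,000,000,000 bytes.
8,000,000,000 / effective rate ≈ 150000 s → 150,000 seconds.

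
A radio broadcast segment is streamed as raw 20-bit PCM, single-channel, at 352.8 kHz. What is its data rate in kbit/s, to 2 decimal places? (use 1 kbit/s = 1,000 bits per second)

Bit rate = 352,800 × 20 × 1 = 7,056,000 bits/s.
= 7056.00 kbit/s.

7056.00 kbit/s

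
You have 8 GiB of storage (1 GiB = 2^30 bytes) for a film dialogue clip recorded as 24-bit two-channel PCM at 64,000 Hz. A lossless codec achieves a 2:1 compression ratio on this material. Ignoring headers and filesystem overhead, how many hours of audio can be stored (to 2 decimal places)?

Uncompressed byte rate = 64,000 × 3 × 2 = 384,000 bytes/s.
After 2:1 compression, effective rate ≈ 192000 bytes/s.
Capacity = 8 × 1,073,741,824 = 8,589,934,592 bytes.
8,589,934,592 / effective rate ≈ 44739.24 s → 12.43 hours.

12.43 hours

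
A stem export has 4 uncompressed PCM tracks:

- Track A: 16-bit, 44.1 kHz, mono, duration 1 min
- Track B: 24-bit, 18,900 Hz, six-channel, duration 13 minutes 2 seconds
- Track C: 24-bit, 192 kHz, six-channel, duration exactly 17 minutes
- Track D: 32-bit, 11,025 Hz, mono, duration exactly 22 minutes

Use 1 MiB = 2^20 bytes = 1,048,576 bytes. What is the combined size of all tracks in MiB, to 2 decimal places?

Track A: 1 min = 60 s; 44,100 × 60 × 2 × 1 = 5,292,000 bytes.
Track B: 13 minutes 2 seconds = 782 s; 18,900 × 782 × 3 × 6 = 266,036,400 bytes.
Track C: exactly 17 minutes = 1,020 s; 192,000 × 1,020 × 3 × 6 = 3,525,120,000 bytes.
Track D: exactly 22 minutes = 1,320 s; 11,025 × 1,320 × 4 × 1 = 58,212,000 bytes.
Total = 3,854,660,400 bytes = 3676.09 MiB.

3676.09 MiB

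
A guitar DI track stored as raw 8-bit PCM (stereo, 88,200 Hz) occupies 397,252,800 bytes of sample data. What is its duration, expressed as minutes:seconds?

Byte rate = 88,200 × 1 × 2 = 176,400 bytes/s.
Duration = 397,252,800 / 176,400 = 2,252 s.
2,252 s = 37:32.

37:32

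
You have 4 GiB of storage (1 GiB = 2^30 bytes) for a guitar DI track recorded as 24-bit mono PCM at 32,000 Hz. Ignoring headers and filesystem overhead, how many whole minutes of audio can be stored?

745 minutes

Uncompressed byte rate = 32,000 × 3 × 1 = 96,000 bytes/s.
Capacity = 4 × 1,073,741,824 = 4,294,967,296 bytes.
4,294,967,296 / 96,000 ≈ 44739.24 s → 745 minutes.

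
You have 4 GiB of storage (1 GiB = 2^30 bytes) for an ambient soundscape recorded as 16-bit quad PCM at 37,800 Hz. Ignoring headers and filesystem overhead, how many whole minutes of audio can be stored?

Uncompressed byte rate = 37,800 × 2 × 4 = 302,400 bytes/s.
Capacity = 4 × 1,073,741,824 = 4,294,967,296 bytes.
4,294,967,296 / 302,400 ≈ 14202.93 s → 236 minutes.

236 minutes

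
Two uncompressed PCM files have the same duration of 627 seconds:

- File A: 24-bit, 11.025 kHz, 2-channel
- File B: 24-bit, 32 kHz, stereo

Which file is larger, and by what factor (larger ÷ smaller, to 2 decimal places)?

File B, by a factor of 2.90

File A: 11,025 × 3 × 2 = 66,150 bytes/s.
File B: 32,000 × 3 × 2 = 192,000 bytes/s.
File B is larger; ratio = 120,384,000 / 41,476,050 = 2.90.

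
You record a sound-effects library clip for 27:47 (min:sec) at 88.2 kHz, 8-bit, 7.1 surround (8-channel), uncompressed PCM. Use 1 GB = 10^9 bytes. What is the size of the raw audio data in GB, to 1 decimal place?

1.2 GB

Duration = 27:47 (min:sec) = 1,667 s.
Bytes = 88,200 samples/s × 1,667 s × 1 bytes/sample × 8 ch = 1,176,235,200 bytes.
1,176,235,200 / 1,000,000,000 = 1.2 GB.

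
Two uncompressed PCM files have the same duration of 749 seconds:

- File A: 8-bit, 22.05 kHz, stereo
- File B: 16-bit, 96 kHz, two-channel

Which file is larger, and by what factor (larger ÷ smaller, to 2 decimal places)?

File A: 22,050 × 1 × 2 = 44,100 bytes/s.
File B: 96,000 × 2 × 2 = 384,000 bytes/s.
File B is larger; ratio = 287,616,000 / 33,030,900 = 8.71.

File B, by a factor of 8.71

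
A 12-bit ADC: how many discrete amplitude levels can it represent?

2^12 = 4,096.

4,096 levels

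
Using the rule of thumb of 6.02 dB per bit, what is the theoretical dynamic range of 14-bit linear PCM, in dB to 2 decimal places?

14 × 6.02 = 84.28 dB.

84.28 dB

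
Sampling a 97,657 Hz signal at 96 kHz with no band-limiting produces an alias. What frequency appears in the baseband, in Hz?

1,657 Hz

Nyquist = 96,000/2 = 48,000 Hz; 97,657 Hz exceeds it.
Alias = |97,657 − 1×96,000| = |97,657 − 96,000| = 1,657 Hz.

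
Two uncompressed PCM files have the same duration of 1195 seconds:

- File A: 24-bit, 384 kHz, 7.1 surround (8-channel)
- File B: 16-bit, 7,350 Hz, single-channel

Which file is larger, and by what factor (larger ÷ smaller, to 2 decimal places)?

File A: 384,000 × 3 × 8 = 9,216,000 bytes/s.
File B: 7,350 × 2 × 1 = 14,700 bytes/s.
File A is larger; ratio = 11,013,120,000 / 17,566,500 = 626.94.

File A, by a factor of 626.94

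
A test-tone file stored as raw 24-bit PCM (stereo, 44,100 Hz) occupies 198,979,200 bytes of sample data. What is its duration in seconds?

Byte rate = 44,100 × 3 × 2 = 264,600 bytes/s.
Duration = 198,979,200 / 264,600 = 752 s.

752 seconds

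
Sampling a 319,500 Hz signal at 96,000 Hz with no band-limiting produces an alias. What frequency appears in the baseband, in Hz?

Nyquist = 96,000/2 = 48,000 Hz; 319,500 Hz exceeds it.
Alias = |319,500 − 3×96,000| = |319,500 − 288,000| = 31,500 Hz.

31,500 Hz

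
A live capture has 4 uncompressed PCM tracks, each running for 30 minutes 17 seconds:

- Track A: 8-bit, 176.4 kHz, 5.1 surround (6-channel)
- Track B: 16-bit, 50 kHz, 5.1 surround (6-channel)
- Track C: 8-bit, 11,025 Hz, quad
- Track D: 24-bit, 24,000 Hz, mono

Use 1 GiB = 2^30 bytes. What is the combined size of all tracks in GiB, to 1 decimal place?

3.0 GiB

30 minutes 17 seconds = 1,817 s.
Track A: 176,400 × 1,817 × 1 × 6 = 1,923,112,800 bytes.
Track B: 50,000 × 1,817 × 2 × 6 = 1,090,200,000 bytes.
Track C: 11,025 × 1,817 × 1 × 4 = 80,129,700 bytes.
Track D: 24,000 × 1,817 × 3 × 1 = 130,824,000 bytes.
Total = 3,224,266,500 bytes = 3.0 GiB.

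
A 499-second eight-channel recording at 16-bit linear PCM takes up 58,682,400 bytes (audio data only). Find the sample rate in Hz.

Bytes = sample_rate × seconds × bytes_per_sample × channels.
sample_rate = 58,682,400 / (499 × 2 × 8) = 58,682,400 / 7,984 = 7,350 Hz.

7,350 Hz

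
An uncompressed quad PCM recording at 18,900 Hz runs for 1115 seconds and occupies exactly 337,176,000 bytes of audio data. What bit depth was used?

Bytes per sample = 337,176,000 / (18,900 × 1,115 × 4) = 337,176,000 / 84,294,000 = 4.
Bit depth = 4 × 8 = 32 bits.

32 bits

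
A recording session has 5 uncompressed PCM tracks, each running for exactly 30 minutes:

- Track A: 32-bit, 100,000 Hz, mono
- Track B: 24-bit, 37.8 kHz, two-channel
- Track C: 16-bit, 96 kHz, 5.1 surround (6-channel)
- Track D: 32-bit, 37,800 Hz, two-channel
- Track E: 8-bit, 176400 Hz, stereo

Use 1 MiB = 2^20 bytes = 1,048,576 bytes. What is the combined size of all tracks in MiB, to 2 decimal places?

exactly 30 minutes = 1,800 s.
Track A: 100,000 × 1,800 × 4 × 1 = 720,000,000 bytes.
Track B: 37,800 × 1,800 × 3 × 2 = 408,240,000 bytes.
Track C: 96,000 × 1,800 × 2 × 6 = 2,073,600,000 bytes.
Track D: 37,800 × 1,800 × 4 × 2 = 544,320,000 bytes.
Track E: 176,400 × 1,800 × 1 × 2 = 635,040,000 bytes.
Total = 4,381,200,000 bytes = 4178.24 MiB.

4178.24 MiB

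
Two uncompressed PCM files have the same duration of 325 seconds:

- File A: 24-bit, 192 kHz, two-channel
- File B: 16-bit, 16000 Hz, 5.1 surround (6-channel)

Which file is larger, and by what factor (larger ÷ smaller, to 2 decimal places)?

File A, by a factor of 6.00

File A: 192,000 × 3 × 2 = 1,152,000 bytes/s.
File B: 16,000 × 2 × 6 = 192,000 bytes/s.
File A is larger; ratio = 374,400,000 / 62,400,000 = 6.00.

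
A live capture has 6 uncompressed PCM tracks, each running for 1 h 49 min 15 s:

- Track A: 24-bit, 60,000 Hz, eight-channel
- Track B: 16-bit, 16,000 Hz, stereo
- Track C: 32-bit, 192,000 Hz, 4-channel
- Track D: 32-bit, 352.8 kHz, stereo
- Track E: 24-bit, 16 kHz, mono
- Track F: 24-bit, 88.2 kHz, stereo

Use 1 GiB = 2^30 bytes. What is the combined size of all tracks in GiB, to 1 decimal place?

48.7 GiB

1 h 49 min 15 s = 6,555 s.
Track A: 60,000 × 6,555 × 3 × 8 = 9,439,200,000 bytes.
Track B: 16,000 × 6,555 × 2 × 2 = 419,520,000 bytes.
Track C: 192,000 × 6,555 × 4 × 4 = 20,136,960,000 bytes.
Track D: 352,800 × 6,555 × 4 × 2 = 18,500,832,000 bytes.
Track E: 16,000 × 6,555 × 3 × 1 = 314,640,000 bytes.
Track F: 88,200 × 6,555 × 3 × 2 = 3,468,906,000 bytes.
Total = 52,280,058,000 bytes = 48.7 GiB.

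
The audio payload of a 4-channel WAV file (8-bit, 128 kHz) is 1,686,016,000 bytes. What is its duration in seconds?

Byte rate = 128,000 × 1 × 4 = 512,000 bytes/s.
Duration = 1,686,016,000 / 512,000 = 3,293 s.

3,293 seconds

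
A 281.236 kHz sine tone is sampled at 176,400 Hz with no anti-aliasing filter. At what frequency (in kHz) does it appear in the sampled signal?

71.564 kHz

Nyquist = 176,400/2 = 88,200 Hz; 281,236 Hz exceeds it.
Alias = |281,236 − 2×176,400| = |281,236 − 352,800| = 71,564 Hz = 71.564 kHz.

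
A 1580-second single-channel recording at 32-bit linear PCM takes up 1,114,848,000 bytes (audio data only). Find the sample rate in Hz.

176,400 Hz

Bytes = sample_rate × seconds × bytes_per_sample × channels.
sample_rate = 1,114,848,000 / (1,580 × 4 × 1) = 1,114,848,000 / 6,320 = 176,400 Hz.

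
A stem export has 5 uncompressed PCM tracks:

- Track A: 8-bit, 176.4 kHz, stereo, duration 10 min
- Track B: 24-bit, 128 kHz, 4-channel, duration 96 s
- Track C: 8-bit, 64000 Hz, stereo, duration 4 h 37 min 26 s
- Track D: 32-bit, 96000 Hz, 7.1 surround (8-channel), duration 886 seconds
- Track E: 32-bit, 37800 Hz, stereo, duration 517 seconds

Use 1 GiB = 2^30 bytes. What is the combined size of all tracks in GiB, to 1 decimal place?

Track A: 10 min = 600 s; 176,400 × 600 × 1 × 2 = 211,680,000 bytes.
Track B: 128,000 × 96 × 3 × 4 = 147,456,000 bytes.
Track C: 4 h 37 min 26 s = 16,646 s; 64,000 × 16,646 × 1 × 2 = 2,130,688,000 bytes.
Track D: 96,000 × 886 × 4 × 8 = 2,721,792,000 bytes.
Track E: 37,800 × 517 × 4 × 2 = 156,340,800 bytes.
Total = 5,367,956,800 bytes = 5.0 GiB.

5.0 GiB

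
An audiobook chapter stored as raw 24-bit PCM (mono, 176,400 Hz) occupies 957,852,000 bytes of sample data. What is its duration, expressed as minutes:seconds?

30:10

Byte rate = 176,400 × 3 × 1 = 529,200 bytes/s.
Duration = 957,852,000 / 529,200 = 1,810 s.
1,810 s = 30:10.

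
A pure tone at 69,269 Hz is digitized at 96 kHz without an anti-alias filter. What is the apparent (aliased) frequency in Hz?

Nyquist = 96,000/2 = 48,000 Hz; 69,269 Hz exceeds it.
Alias = |69,269 − 1×96,000| = |69,269 − 96,000| = 26,731 Hz.

26,731 Hz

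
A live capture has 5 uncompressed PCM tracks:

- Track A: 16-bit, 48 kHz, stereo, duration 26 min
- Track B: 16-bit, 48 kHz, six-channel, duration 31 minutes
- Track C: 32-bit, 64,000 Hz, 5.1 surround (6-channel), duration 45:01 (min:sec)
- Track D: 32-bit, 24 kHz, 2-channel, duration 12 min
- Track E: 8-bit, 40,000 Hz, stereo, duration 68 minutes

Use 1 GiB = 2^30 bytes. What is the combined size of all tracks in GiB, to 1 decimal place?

5.6 GiB

Track A: 26 min = 1,560 s; 48,000 × 1,560 × 2 × 2 = 299,520,000 bytes.
Track B: 31 minutes = 1,860 s; 48,000 × 1,860 × 2 × 6 = 1,071,360,000 bytes.
Track C: 45:01 (min:sec) = 2,701 s; 64,000 × 2,701 × 4 × 6 = 4,148,736,000 bytes.
Track D: 12 min = 720 s; 24,000 × 720 × 4 × 2 = 138,240,000 bytes.
Track E: 68 minutes = 4,080 s; 40,000 × 4,080 × 1 × 2 = 326,400,000 bytes.
Total = 5,984,256,000 bytes = 5.6 GiB.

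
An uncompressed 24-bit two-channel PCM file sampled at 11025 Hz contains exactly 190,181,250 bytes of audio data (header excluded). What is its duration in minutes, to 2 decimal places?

Byte rate = 11,025 × 3 × 2 = 66,150 bytes/s.
Duration = 190,181,250 / 66,150 = 2,875 s.
2,875 s / 60 = 47.92 minutes.

47.92 minutes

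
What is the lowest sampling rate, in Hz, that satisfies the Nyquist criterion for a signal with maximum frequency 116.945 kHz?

233,890 Hz

Minimum sample rate = 2 × 116,945 Hz = 233,890 Hz.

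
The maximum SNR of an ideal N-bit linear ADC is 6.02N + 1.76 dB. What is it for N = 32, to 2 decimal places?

6.02 × 32 + 1.76 = 194.40 dB.

194.40 dB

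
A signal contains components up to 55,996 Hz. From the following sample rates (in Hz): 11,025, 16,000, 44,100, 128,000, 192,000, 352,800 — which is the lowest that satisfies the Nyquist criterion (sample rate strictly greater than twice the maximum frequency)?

Need sample rate > 2 × 55,996 = 111,992 Hz.
Lowest listed rate above 111,992 Hz is 128,000 Hz.

128,000 Hz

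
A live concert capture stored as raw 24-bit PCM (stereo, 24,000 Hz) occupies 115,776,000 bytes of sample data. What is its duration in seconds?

804 seconds

Byte rate = 24,000 × 3 × 2 = 144,000 bytes/s.
Duration = 115,776,000 / 144,000 = 804 s.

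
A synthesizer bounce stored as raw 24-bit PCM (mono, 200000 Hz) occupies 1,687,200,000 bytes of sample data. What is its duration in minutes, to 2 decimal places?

Byte rate = 200,000 × 3 × 1 = 600,000 bytes/s.
Duration = 1,687,200,000 / 600,000 = 2,812 s.
2,812 s / 60 = 46.87 minutes.

46.87 minutes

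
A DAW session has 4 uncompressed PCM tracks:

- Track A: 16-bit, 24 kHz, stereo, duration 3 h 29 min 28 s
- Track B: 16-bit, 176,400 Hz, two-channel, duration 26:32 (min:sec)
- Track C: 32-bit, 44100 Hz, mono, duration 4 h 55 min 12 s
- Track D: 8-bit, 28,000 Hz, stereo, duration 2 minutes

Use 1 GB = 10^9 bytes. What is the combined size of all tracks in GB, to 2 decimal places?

Track A: 3 h 29 min 28 s = 12,568 s; 24,000 × 12,568 × 2 × 2 = 1,206,528,000 bytes.
Track B: 26:32 (min:sec) = 1,592 s; 176,400 × 1,592 × 2 × 2 = 1,123,315,200 bytes.
Track C: 4 h 55 min 12 s = 17,712 s; 44,100 × 17,712 × 4 × 1 = 3,124,396,800 bytes.
Track D: 2 minutes = 120 s; 28,000 × 120 × 1 × 2 = 6,720,000 bytes.
Total = 5,460,960,000 bytes = 5.46 GB.

5.46 GB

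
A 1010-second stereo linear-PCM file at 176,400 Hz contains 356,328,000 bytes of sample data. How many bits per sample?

8 bits

Bytes per sample = 356,328,000 / (176,400 × 1,010 × 2) = 356,328,000 / 356,328,000 = 1.
Bit depth = 1 × 8 = 8 bits.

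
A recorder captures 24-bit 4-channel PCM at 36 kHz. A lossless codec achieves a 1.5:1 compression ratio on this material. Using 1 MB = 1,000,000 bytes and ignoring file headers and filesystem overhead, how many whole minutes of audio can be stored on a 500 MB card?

Uncompressed byte rate = 36,000 × 3 × 4 = 432,000 bytes/s.
After 1.5:1 compression, effective rate ≈ 288000 bytes/s.
Capacity = 500 × 1,000,000 = 500,000,000 bytes.
500,000,000 / effective rate ≈ 1736.11 s → 28 minutes.

28 minutes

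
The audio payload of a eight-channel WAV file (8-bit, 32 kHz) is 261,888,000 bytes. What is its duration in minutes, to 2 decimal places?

17.05 minutes

Byte rate = 32,000 × 1 × 8 = 256,000 bytes/s.
Duration = 261,888,000 / 256,000 = 1,023 s.
1,023 s / 60 = 17.05 minutes.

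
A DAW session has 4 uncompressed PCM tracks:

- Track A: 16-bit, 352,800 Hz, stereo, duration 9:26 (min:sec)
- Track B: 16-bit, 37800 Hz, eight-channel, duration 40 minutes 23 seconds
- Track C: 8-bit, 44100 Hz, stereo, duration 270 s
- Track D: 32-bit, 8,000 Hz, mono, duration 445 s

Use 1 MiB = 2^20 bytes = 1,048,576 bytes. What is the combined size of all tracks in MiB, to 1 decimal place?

2195.6 MiB

Track A: 9:26 (min:sec) = 566 s; 352,800 × 566 × 2 × 2 = 798,739,200 bytes.
Track B: 40 minutes 23 seconds = 2,423 s; 37,800 × 2,423 × 2 × 8 = 1,465,430,400 bytes.
Track C: 44,100 × 270 × 1 × 2 = 23,814,000 bytes.
Track D: 8,000 × 445 × 4 × 1 = 14,240,000 bytes.
Total = 2,302,223,600 bytes = 2195.6 MiB.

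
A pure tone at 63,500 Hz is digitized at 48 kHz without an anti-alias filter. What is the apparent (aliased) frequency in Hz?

15,500 Hz

Nyquist = 48,000/2 = 24,000 Hz; 63,500 Hz exceeds it.
Alias = |63,500 − 1×48,000| = |63,500 − 48,000| = 15,500 Hz.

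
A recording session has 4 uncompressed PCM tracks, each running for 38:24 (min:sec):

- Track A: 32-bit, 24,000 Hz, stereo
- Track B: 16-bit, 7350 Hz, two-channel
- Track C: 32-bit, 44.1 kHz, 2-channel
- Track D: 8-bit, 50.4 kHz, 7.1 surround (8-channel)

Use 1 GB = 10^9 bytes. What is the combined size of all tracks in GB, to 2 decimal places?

38:24 (min:sec) = 2,304 s.
Track A: 24,000 × 2,304 × 4 × 2 = 442,368,000 bytes.
Track B: 7,350 × 2,304 × 2 × 2 = 67,737,600 bytes.
Track C: 44,100 × 2,304 × 4 × 2 = 812,851,200 bytes.
Track D: 50,400 × 2,304 × 1 × 8 = 928,972,800 bytes.
Total = 2,251,929,600 bytes = 2.25 GB.

2.25 GB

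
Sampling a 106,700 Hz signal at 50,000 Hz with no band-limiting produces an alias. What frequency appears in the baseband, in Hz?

6,700 Hz

Nyquist = 50,000/2 = 25,000 Hz; 106,700 Hz exceeds it.
Alias = |106,700 − 2×50,000| = |106,700 − 100,000| = 6,700 Hz.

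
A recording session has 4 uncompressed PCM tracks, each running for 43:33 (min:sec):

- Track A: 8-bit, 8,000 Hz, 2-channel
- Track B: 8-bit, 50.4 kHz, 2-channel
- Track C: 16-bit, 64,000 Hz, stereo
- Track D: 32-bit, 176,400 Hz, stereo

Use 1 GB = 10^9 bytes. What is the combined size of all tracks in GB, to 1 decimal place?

43:33 (min:sec) = 2,613 s.
Track A: 8,000 × 2,613 × 1 × 2 = 41,808,000 bytes.
Track B: 50,400 × 2,613 × 1 × 2 = 263,390,400 bytes.
Track C: 64,000 × 2,613 × 2 × 2 = 668,928,000 bytes.
Track D: 176,400 × 2,613 × 4 × 2 = 3,687,465,600 bytes.
Total = 4,661,592,000 bytes = 4.7 GB.

4.7 GB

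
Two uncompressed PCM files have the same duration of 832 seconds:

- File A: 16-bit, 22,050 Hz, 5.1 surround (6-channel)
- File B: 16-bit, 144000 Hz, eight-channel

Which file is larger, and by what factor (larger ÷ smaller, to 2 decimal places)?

File B, by a factor of 8.71

File A: 22,050 × 2 × 6 = 264,600 bytes/s.
File B: 144,000 × 2 × 8 = 2,304,000 bytes/s.
File B is larger; ratio = 1,916,928,000 / 220,147,200 = 8.71.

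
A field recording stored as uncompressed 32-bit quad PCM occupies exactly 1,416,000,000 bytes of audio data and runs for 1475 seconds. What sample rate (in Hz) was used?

60,000 Hz

Bytes = sample_rate × seconds × bytes_per_sample × channels.
sample_rate = 1,416,000,000 / (1,475 × 4 × 4) = 1,416,000,000 / 23,600 = 60,000 Hz.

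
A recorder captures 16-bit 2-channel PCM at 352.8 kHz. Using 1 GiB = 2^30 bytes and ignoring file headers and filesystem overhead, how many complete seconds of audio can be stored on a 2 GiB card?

Uncompressed byte rate = 352,800 × 2 × 2 = 1,411,200 bytes/s.
Capacity = 2 × 1,073,741,824 = 2,147,483,648 bytes.
2,147,483,648 / 1,411,200 ≈ 1521.74 s → 1,521 seconds.

1,521 seconds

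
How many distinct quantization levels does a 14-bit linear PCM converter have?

16,384 levels

2^14 = 16,384.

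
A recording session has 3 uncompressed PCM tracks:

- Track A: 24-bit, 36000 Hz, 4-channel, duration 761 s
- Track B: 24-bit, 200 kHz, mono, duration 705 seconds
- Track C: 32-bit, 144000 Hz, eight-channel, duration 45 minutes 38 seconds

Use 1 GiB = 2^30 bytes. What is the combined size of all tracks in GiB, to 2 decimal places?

12.45 GiB

Track A: 36,000 × 761 × 3 × 4 = 328,752,000 bytes.
Track B: 200,000 × 705 × 3 × 1 = 423,000,000 bytes.
Track C: 45 minutes 38 seconds = 2,738 s; 144,000 × 2,738 × 4 × 8 = 12,616,704,000 bytes.
Total = 13,368,456,000 bytes = 12.45 GiB.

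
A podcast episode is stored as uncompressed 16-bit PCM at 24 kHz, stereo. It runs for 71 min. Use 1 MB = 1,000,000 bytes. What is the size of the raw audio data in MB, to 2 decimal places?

408.96 MB

Duration = 71 min = 4,260 s.
Bytes = 24,000 samples/s × 4,260 s × 2 bytes/sample × 2 ch = 408,960,000 bytes.
408,960,000 / 1,000,000 = 408.96 MB.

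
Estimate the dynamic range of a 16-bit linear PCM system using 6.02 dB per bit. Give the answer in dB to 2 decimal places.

96.32 dB

16 × 6.02 = 96.32 dB.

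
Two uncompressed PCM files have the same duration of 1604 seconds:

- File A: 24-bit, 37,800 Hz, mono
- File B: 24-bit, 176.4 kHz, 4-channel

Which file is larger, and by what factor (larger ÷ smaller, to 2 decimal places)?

File A: 37,800 × 3 × 1 = 113,400 bytes/s.
File B: 176,400 × 3 × 4 = 2,116,800 bytes/s.
File B is larger; ratio = 3,395,347,200 / 181,893,600 = 18.67.

File B, by a factor of 18.67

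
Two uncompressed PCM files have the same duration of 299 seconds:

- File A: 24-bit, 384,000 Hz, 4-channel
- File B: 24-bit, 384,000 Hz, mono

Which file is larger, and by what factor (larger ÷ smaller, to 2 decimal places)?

File A: 384,000 × 3 × 4 = 4,608,000 bytes/s.
File B: 384,000 × 3 × 1 = 1,152,000 bytes/s.
File A is larger; ratio = 1,377,792,000 / 344,448,000 = 4.00.

File A, by a factor of 4.00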